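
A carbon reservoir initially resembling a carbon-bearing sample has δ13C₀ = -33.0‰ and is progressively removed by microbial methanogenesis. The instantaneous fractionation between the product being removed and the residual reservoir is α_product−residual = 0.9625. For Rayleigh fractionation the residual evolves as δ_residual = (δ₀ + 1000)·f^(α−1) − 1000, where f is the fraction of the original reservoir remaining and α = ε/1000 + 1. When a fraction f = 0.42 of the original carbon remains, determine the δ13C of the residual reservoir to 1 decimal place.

Rayleigh residual: δ_res = (δ₀ + 1000)·f^(α−1) − 1000
α − 1 = -0.03750
f^(α−1) = 0.42^(-0.03750) = 1.033066
δ_res = (-33.0 + 1000) × 1.033066 − 1000 = 998.975 − 1000 = -1.02‰

-1.0‰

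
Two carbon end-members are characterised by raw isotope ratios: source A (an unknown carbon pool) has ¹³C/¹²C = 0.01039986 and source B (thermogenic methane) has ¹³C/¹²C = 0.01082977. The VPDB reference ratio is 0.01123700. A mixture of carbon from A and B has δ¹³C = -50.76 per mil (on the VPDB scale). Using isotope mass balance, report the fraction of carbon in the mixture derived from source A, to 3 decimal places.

0.380

δ_A = (0.01039986/0.01123700 − 1)×1000 = (0.925501 − 1)×1000 = -74.499 per mil
δ_B = (0.01082977/0.01123700 − 1)×1000 = (0.963760 − 1)×1000 = -36.240 per mil
f_A = (δ_mix − δ_B)/(δ_A − δ_B) = (-50.76 − (-36.240))/(-74.499 − (-36.240))
f_A = -14.520 / -38.258 = 0.3795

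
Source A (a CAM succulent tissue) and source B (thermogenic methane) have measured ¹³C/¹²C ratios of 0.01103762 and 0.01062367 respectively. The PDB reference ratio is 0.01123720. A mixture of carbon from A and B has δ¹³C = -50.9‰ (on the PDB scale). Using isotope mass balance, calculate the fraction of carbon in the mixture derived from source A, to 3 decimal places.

δ_A = (0.01103762/0.01123720 − 1)×1000 = (0.982239 − 1)×1000 = -17.761‰
δ_B = (0.01062367/0.01123720 − 1)×1000 = (0.945402 − 1)×1000 = -54.598‰
f_A = (δ_mix − δ_B)/(δ_A − δ_B) = (-50.9 − (-54.598))/(-17.761 − (-54.598))
f_A = 3.698 / 36.837 = 0.1004

0.100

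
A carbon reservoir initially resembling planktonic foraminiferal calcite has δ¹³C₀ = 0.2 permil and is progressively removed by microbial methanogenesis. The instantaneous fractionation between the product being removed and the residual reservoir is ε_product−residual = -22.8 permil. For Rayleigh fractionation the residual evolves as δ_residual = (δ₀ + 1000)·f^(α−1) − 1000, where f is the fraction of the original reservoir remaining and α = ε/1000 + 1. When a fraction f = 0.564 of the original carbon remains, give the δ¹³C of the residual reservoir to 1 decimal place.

Rayleigh residual: δ_res = (δ₀ + 1000)·f^(α−1) − 1000
α = ε/1000 + 1 = 0.97720, so α − 1 = -0.02280
f^(α−1) = 0.564^(-0.02280) = 1.013143
δ_res = (0.2 + 1000) × 1.013143 − 1000 = 1013.346 − 1000 = 13.35 permil

13.3 permil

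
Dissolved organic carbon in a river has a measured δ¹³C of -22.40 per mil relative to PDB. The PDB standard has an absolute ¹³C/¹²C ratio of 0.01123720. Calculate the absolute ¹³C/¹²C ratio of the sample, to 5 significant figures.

R_sample = R_standard × (δ¹³C/1000 + 1)
R_sample = 0.01123720 × (-22.40/1000 + 1) = 0.01123720 × 0.977600
R_sample = 0.0109855

0.010985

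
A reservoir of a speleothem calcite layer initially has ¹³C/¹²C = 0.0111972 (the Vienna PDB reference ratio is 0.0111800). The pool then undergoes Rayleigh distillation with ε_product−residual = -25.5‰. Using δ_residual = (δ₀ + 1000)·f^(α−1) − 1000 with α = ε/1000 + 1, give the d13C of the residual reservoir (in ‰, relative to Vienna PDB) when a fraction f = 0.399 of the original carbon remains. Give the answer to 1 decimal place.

25.3‰

δ₀ = (0.0111972/0.0111800 − 1)×1000 = (1.001538 − 1)×1000 = 1.538‰
α − 1 = ε/1000 = -0.0255
f^(α−1) = 0.399^(-0.0255) = 1.023706
δ_res = (1.538 + 1000) × 1.023706 − 1000 = 1025.281 − 1000 = 25.28‰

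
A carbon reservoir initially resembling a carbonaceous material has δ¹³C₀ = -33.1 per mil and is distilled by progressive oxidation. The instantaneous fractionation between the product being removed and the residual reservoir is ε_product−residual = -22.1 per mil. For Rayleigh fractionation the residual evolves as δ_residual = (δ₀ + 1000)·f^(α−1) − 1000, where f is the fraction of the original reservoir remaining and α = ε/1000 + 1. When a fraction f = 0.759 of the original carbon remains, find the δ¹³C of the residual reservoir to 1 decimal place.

-27.2 per mil

Rayleigh residual: δ_res = (δ₀ + 1000)·f^(α−1) − 1000
α = ε/1000 + 1 = 0.97790, so α − 1 = -0.02210
f^(α−1) = 0.759^(-0.02210) = 1.006113
δ_res = (-33.1 + 1000) × 1.006113 − 1000 = 972.810 − 1000 = -27.19 per mil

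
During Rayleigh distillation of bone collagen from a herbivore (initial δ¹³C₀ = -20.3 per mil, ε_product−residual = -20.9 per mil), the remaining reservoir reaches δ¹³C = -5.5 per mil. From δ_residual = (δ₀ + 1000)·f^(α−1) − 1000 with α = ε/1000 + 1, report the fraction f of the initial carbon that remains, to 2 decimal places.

0.49

α − 1 = ε/1000 = -0.0209
(δ_res + 1000)/(δ₀ + 1000) = (-5.5 + 1000)/(-20.3 + 1000) = 994.5/979.7 = 1.015107
f = 1.015107^(1/-0.0209) = exp(ln(1.015107)/-0.0209) = exp(0.01499/-0.0209)
f = exp(-0.7174) = 0.4880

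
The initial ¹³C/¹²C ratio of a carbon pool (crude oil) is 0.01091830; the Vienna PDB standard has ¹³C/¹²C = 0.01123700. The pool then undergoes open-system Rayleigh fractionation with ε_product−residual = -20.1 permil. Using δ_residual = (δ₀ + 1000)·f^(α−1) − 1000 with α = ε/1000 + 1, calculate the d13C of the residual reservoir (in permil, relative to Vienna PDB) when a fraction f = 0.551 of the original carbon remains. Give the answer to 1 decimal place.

-16.7 permil

δ₀ = (0.01091830/0.01123700 − 1)×1000 = (0.971638 − 1)×1000 = -28.362 permil
α − 1 = ε/1000 = -0.0201
f^(α−1) = 0.551^(-0.0201) = 1.012052
δ_res = (-28.362 + 1000) × 1.012052 − 1000 = 983.349 − 1000 = -16.65 permil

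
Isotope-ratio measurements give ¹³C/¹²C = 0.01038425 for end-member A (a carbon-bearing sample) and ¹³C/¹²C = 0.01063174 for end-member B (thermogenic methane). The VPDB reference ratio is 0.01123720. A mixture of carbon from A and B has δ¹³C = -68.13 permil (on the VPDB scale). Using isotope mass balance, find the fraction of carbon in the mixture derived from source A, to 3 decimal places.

0.647

δ_A = (0.01038425/0.01123720 − 1)×1000 = (0.924096 − 1)×1000 = -75.904 permil
δ_B = (0.01063174/0.01123720 − 1)×1000 = (0.946120 − 1)×1000 = -53.880 permil
f_A = (δ_mix − δ_B)/(δ_A − δ_B) = (-68.13 − (-53.880))/(-75.904 − (-53.880))
f_A = -14.250 / -22.024 = 0.6470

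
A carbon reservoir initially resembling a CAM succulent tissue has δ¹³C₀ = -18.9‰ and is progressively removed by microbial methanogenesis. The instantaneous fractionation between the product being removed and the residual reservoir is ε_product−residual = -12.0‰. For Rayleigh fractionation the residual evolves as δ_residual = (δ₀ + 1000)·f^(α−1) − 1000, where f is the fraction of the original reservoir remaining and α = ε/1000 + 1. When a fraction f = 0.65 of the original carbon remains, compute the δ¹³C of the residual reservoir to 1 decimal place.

-13.8‰

Rayleigh residual: δ_res = (δ₀ + 1000)·f^(α−1) − 1000
α = ε/1000 + 1 = 0.98800, so α − 1 = -0.01200
f^(α−1) = 0.65^(-0.01200) = 1.005183
δ_res = (-18.9 + 1000) × 1.005183 − 1000 = 986.185 − 1000 = -13.82‰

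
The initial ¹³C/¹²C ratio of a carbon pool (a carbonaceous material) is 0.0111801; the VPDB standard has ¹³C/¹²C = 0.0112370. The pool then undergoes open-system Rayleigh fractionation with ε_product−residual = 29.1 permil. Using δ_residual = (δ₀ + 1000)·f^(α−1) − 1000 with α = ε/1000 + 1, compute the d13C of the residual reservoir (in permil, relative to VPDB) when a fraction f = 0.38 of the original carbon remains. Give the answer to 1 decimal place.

δ₀ = (0.0111801/0.0112370 − 1)×1000 = (0.994936 − 1)×1000 = -5.064 permil
α − 1 = ε/1000 = 0.0291
f^(α−1) = 0.38^(0.0291) = 0.972236
δ_res = (-5.064 + 1000) × 0.972236 − 1000 = 967.313 − 1000 = -32.69 permil

-32.7 permil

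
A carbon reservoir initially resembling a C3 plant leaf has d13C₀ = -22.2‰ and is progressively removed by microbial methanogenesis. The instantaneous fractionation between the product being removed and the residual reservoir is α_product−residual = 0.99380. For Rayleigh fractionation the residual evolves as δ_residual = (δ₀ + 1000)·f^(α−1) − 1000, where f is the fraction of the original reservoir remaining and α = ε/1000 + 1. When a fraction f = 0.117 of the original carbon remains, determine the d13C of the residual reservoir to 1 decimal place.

Rayleigh residual: δ_res = (δ₀ + 1000)·f^(α−1) − 1000
α − 1 = -0.00620
f^(α−1) = 0.117^(-0.00620) = 1.013391
δ_res = (-22.2 + 1000) × 1.013391 − 1000 = 990.894 − 1000 = -9.11‰

-9.1‰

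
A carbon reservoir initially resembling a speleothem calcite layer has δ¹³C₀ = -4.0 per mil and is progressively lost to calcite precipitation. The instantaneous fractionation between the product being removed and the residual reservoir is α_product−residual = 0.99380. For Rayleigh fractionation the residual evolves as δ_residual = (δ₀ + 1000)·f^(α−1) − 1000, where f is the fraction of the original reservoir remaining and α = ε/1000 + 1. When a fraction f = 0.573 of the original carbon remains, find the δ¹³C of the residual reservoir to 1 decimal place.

Rayleigh residual: δ_res = (δ₀ + 1000)·f^(α−1) − 1000
α − 1 = -0.00620
f^(α−1) = 0.573^(-0.00620) = 1.003459
δ_res = (-4.0 + 1000) × 1.003459 − 1000 = 999.445 − 1000 = -0.56 per mil

-0.6 per mil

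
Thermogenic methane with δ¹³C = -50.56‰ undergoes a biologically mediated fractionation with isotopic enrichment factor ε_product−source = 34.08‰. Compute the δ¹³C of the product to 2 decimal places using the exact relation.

-18.20‰

Exactly, δ_product = (δ_source + 1000)·(ε/1000 + 1) − 1000.
δ_product = (-50.56 + 1000) × (34.08/1000 + 1) − 1000
δ_product = -18.203‰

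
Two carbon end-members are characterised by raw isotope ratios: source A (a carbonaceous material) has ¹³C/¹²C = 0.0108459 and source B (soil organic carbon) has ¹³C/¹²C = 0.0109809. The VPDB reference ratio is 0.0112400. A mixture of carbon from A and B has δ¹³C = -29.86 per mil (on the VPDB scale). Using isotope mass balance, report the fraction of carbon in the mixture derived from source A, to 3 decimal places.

0.567

δ_A = (0.0108459/0.0112400 − 1)×1000 = (0.964938 − 1)×1000 = -35.062 per mil
δ_B = (0.0109809/0.0112400 − 1)×1000 = (0.976948 − 1)×1000 = -23.052 per mil
f_A = (δ_mix − δ_B)/(δ_A − δ_B) = (-29.86 − (-23.052))/(-35.062 − (-23.052))
f_A = -6.808 / -12.011 = 0.5669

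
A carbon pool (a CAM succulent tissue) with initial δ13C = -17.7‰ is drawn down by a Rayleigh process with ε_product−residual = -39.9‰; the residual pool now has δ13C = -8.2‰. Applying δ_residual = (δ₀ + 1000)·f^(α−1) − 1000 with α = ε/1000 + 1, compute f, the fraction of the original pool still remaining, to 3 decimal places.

α − 1 = ε/1000 = -0.0399
(δ_res + 1000)/(δ₀ + 1000) = (-8.2 + 1000)/(-17.7 + 1000) = 991.8/982.3 = 1.009671
f = 1.009671^(1/-0.0399) = exp(ln(1.009671)/-0.0399) = exp(0.00962/-0.0399)
f = exp(-0.2412) = 0.7857

0.786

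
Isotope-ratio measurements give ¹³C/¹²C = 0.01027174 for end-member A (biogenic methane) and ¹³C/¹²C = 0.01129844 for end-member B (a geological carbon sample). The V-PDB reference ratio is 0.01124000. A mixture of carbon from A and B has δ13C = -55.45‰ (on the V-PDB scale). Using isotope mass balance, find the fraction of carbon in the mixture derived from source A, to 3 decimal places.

δ_A = (0.01027174/0.01124000 − 1)×1000 = (0.913856 − 1)×1000 = -86.144‰
δ_B = (0.01129844/0.01124000 − 1)×1000 = (1.005199 − 1)×1000 = 5.199‰
f_A = (δ_mix − δ_B)/(δ_A − δ_B) = (-55.45 − (5.199))/(-86.144 − (5.199))
f_A = -60.649 / -91.343 = 0.6640

0.664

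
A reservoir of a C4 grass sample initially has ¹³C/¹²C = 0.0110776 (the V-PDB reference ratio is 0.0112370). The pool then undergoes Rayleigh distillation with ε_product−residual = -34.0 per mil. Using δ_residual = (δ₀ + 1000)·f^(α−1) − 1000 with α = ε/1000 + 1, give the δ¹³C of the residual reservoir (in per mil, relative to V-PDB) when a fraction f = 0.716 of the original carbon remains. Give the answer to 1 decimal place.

δ₀ = (0.0110776/0.0112370 − 1)×1000 = (0.985815 − 1)×1000 = -14.185 per mil
α − 1 = ε/1000 = -0.0340
f^(α−1) = 0.716^(-0.0340) = 1.011423
δ_res = (-14.185 + 1000) × 1.011423 − 1000 = 997.076 − 1000 = -2.92 per mil

-2.9 per mil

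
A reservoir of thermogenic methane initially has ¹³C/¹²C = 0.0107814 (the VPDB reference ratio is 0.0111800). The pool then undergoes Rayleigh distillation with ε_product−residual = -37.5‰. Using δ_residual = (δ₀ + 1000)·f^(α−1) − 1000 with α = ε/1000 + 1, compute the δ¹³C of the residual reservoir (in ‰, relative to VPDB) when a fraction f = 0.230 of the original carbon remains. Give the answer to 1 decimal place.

19.0‰

δ₀ = (0.0107814/0.0111800 − 1)×1000 = (0.964347 − 1)×1000 = -35.653‰
α − 1 = ε/1000 = -0.0375
f^(α−1) = 0.230^(-0.0375) = 1.056660
δ_res = (-35.653 + 1000) × 1.056660 − 1000 = 1018.987 − 1000 = 18.99‰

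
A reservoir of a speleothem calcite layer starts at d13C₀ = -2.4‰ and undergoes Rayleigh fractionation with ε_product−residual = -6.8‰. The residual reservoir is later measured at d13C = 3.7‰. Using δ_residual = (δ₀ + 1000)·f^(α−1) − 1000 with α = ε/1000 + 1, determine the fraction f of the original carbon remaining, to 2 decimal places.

α − 1 = ε/1000 = -0.0068
(δ_res + 1000)/(δ₀ + 1000) = (3.7 + 1000)/(-2.4 + 1000) = 1003.7/997.6 = 1.006115
f = 1.006115^(1/-0.0068) = exp(ln(1.006115)/-0.0068) = exp(0.00610/-0.0068)
f = exp(-0.8965) = 0.4080

0.41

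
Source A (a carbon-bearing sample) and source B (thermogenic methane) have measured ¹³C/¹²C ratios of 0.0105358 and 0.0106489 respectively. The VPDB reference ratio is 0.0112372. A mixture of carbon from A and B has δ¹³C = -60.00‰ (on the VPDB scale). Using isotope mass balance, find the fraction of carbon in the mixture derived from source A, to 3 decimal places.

0.760

δ_A = (0.0105358/0.0112372 − 1)×1000 = (0.937582 − 1)×1000 = -62.418‰
δ_B = (0.0106489/0.0112372 − 1)×1000 = (0.947647 − 1)×1000 = -52.353‰
f_A = (δ_mix − δ_B)/(δ_A − δ_B) = (-60.00 − (-52.353))/(-62.418 − (-52.353))
f_A = -7.647 / -10.065 = 0.7598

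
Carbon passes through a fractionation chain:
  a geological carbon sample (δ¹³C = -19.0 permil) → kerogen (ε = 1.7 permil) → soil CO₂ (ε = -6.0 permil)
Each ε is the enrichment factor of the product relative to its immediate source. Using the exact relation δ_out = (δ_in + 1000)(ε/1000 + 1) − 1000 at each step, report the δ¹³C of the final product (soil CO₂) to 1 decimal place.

-23.2 permil

step 1: δ = (-19.00 + 1000)·(1.7/1000 + 1) − 1000 = -17.33 permil
step 2: δ = (-17.33 + 1000)·(-6.0/1000 + 1) − 1000 = -23.23 permil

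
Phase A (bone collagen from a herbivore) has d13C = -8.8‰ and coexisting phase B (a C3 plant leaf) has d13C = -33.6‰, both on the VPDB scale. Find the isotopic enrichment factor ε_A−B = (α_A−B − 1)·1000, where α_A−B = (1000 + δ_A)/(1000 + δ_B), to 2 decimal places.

α_A−B = (1000 + -8.8) / (1000 + -33.6) = 991.2 / 966.4 = 1.025662
ε_A−B = (1.025662 − 1) × 1000 = 25.662‰
(The approximation ε ≈ δ_A − δ_B would give 24.8‰.)

25.66‰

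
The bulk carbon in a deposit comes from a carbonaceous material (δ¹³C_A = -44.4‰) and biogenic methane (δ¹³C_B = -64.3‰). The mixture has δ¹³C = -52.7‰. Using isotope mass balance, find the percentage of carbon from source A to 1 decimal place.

58.3%

δ_mix = f_A·δ_A + (1 − f_A)·δ_B  ⇒  f_A = (δ_mix − δ_B)/(δ_A − δ_B)
f_A = (-52.7 − (-64.3)) / (-44.4 − (-64.3))
f_A = 11.6 / 19.9 = 0.5829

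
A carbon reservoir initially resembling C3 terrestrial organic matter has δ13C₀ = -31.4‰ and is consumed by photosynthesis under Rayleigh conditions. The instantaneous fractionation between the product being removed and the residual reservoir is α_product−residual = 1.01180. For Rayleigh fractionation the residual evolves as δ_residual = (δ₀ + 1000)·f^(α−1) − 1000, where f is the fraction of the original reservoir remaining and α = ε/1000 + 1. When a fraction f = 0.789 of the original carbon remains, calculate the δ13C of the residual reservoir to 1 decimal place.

Rayleigh residual: δ_res = (δ₀ + 1000)·f^(α−1) − 1000
α − 1 = 0.01180
f^(α−1) = 0.789^(0.01180) = 0.997207
δ_res = (-31.4 + 1000) × 0.997207 − 1000 = 965.895 − 1000 = -34.10‰

-34.1‰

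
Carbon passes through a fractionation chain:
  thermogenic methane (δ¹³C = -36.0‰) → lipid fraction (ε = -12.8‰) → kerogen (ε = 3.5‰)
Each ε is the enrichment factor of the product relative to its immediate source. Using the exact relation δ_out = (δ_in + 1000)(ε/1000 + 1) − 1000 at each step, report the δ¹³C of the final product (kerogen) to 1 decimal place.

step 1: δ = (-36.00 + 1000)·(-12.8/1000 + 1) − 1000 = -48.34‰
step 2: δ = (-48.34 + 1000)·(3.5/1000 + 1) − 1000 = -45.01‰

-45.0‰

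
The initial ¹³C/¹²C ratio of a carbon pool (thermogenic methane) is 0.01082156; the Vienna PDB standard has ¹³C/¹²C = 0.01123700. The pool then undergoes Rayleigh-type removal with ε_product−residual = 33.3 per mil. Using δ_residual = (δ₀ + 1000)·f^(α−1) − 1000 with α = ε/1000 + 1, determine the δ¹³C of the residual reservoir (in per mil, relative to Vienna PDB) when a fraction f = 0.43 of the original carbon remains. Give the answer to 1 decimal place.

δ₀ = (0.01082156/0.01123700 − 1)×1000 = (0.963029 − 1)×1000 = -36.971 per mil
α − 1 = ε/1000 = 0.0333
f^(α−1) = 0.43^(0.0333) = 0.972287
δ_res = (-36.971 + 1000) × 0.972287 − 1000 = 936.341 − 1000 = -63.66 per mil

-63.7 per mil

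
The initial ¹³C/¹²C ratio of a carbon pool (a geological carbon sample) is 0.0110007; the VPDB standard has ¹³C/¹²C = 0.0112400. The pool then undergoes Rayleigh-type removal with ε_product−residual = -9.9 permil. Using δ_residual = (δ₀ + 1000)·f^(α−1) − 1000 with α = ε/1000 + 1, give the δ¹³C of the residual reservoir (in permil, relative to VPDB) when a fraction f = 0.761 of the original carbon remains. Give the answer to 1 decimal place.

δ₀ = (0.0110007/0.0112400 − 1)×1000 = (0.978710 − 1)×1000 = -21.290 permil
α − 1 = ε/1000 = -0.0099
f^(α−1) = 0.761^(-0.0099) = 1.002708
δ_res = (-21.290 + 1000) × 1.002708 − 1000 = 981.360 − 1000 = -18.64 permil

-18.6 permil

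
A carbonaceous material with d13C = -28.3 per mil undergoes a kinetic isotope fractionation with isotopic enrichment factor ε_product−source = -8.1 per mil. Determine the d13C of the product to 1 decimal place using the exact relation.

Exactly, δ_product = (δ_source + 1000)·(ε/1000 + 1) − 1000.
δ_product = (-28.3 + 1000) × (-8.1/1000 + 1) − 1000
δ_product = -36.17 per mil

-36.2 per mil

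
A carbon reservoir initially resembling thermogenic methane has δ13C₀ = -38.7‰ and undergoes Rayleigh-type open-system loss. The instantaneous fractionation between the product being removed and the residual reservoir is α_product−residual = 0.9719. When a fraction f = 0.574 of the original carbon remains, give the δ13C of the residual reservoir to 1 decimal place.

-23.6‰

Rayleigh residual: δ_res = (δ₀ + 1000)·f^(α−1) − 1000
α − 1 = -0.02810
f^(α−1) = 0.574^(-0.02810) = 1.015721
δ_res = (-38.7 + 1000) × 1.015721 − 1000 = 976.413 − 1000 = -23.59‰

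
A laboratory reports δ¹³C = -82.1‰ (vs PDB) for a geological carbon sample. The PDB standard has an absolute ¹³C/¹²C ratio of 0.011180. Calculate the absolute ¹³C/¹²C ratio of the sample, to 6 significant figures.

0.0102621

R_sample = R_standard × (δ¹³C/1000 + 1)
R_sample = 0.011180 × (-82.1/1000 + 1) = 0.011180 × 0.917900
R_sample = 0.0102621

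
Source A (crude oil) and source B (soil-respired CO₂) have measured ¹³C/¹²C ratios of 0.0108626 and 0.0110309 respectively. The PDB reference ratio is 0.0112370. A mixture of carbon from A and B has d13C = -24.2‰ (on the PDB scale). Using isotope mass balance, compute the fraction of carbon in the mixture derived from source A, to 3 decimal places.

0.391

δ_A = (0.0108626/0.0112370 − 1)×1000 = (0.966681 − 1)×1000 = -33.319‰
δ_B = (0.0110309/0.0112370 − 1)×1000 = (0.981659 − 1)×1000 = -18.341‰
f_A = (δ_mix − δ_B)/(δ_A − δ_B) = (-24.2 − (-18.341))/(-33.319 − (-18.341))
f_A = -5.859 / -14.977 = 0.3912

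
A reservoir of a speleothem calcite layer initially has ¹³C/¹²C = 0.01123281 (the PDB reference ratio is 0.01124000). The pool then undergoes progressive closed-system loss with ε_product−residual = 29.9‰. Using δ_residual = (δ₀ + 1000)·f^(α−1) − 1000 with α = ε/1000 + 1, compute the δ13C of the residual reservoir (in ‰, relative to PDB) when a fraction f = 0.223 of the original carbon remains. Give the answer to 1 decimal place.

-44.5‰

δ₀ = (0.01123281/0.01124000 − 1)×1000 = (0.999360 − 1)×1000 = -0.640‰
α − 1 = ε/1000 = 0.0299
f^(α−1) = 0.223^(0.0299) = 0.956124
δ_res = (-0.640 + 1000) × 0.956124 − 1000 = 955.513 − 1000 = -44.49‰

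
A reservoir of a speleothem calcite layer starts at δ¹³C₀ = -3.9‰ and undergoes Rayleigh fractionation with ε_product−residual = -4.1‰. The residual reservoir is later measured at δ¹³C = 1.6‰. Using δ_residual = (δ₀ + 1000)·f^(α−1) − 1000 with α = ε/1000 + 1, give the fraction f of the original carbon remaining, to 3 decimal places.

α − 1 = ε/1000 = -0.0041
(δ_res + 1000)/(δ₀ + 1000) = (1.6 + 1000)/(-3.9 + 1000) = 1001.6/996.1 = 1.005522
f = 1.005522^(1/-0.0041) = exp(ln(1.005522)/-0.0041) = exp(0.00551/-0.0041)
f = exp(-1.3430) = 0.2611

0.261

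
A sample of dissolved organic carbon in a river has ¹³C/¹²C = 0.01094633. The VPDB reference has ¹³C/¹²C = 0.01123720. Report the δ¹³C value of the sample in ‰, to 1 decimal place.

-25.9‰

δ¹³C = (R_sample / R_standard − 1) × 1000
R_sample / R_standard = 0.01094633 / 0.01123720 = 0.974115
δ¹³C = (0.974115 − 1) × 1000 = -25.88‰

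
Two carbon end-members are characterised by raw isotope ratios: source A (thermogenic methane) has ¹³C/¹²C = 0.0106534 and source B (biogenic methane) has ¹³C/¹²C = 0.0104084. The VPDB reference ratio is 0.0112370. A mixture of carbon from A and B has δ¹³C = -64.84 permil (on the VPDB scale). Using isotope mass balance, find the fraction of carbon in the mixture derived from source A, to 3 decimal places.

δ_A = (0.0106534/0.0112370 − 1)×1000 = (0.948064 − 1)×1000 = -51.936 permil
δ_B = (0.0104084/0.0112370 − 1)×1000 = (0.926261 − 1)×1000 = -73.739 permil
f_A = (δ_mix − δ_B)/(δ_A − δ_B) = (-64.84 − (-73.739))/(-51.936 − (-73.739))
f_A = 8.899 / 21.803 = 0.4081

0.408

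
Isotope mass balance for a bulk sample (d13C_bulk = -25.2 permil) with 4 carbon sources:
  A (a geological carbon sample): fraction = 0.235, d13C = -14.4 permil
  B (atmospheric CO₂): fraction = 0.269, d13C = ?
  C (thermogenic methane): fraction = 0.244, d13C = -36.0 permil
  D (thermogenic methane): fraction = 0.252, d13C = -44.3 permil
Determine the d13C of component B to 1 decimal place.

Isotope mass balance: δ_bulk = Σ fᵢ·δᵢ.
-25.2 = 0.235×(-14.4) + 0.269×δ_B + 0.244×(-36.0) + 0.252×(-44.3)
0.269·δ_B = -25.2 − (-23.332) = -1.868
δ_B = -1.868 / 0.269 = -6.95 permil

-6.9 permil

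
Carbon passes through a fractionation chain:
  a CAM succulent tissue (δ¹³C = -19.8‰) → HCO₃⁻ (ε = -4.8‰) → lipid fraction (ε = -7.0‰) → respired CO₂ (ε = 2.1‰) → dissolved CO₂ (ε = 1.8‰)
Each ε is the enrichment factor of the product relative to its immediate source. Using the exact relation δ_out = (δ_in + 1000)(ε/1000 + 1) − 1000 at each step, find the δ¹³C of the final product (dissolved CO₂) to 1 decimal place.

step 1: δ = (-19.80 + 1000)·(-4.8/1000 + 1) − 1000 = -24.50‰
step 2: δ = (-24.50 + 1000)·(-7.0/1000 + 1) − 1000 = -31.33‰
step 3: δ = (-31.33 + 1000)·(2.1/1000 + 1) − 1000 = -29.30‰
step 4: δ = (-29.30 + 1000)·(1.8/1000 + 1) − 1000 = -27.55‰

-27.6‰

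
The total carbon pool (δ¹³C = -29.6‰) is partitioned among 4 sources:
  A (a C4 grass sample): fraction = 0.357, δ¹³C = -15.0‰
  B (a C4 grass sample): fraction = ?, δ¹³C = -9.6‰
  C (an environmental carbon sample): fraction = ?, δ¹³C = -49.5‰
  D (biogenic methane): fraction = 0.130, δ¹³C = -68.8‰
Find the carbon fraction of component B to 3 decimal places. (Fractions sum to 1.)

0.253

Let f_B and f_C be the unknown fractions; fractions sum to 1 so f_B + f_C = 0.513.
Mass balance: Σ fᵢ·δᵢ = δ_bulk ⇒ f_B·(-9.6) + f_C·(-49.5) = -29.6 − (-14.299) = -15.301
Substitute f_C = 0.513 − f_B:
f_B·(-9.6 − -49.5) = -15.301 − 0.513×(-49.5) = 10.092
f_B = 10.092 / 39.9 = 0.2529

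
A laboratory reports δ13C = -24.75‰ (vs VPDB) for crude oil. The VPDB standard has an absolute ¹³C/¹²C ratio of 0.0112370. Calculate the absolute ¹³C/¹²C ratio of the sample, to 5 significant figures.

R_sample = R_standard × (δ13C/1000 + 1)
R_sample = 0.0112370 × (-24.75/1000 + 1) = 0.0112370 × 0.975250
R_sample = 0.0109589

0.010959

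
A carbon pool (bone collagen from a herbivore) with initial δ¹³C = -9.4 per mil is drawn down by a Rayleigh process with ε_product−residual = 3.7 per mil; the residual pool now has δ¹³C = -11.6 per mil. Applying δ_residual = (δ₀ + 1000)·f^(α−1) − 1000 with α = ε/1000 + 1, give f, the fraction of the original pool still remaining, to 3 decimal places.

0.548

α − 1 = ε/1000 = 0.0037
(δ_res + 1000)/(δ₀ + 1000) = (-11.6 + 1000)/(-9.4 + 1000) = 988.4/990.6 = 0.997779
f = 0.997779^(1/0.0037) = exp(ln(0.997779)/0.0037) = exp(-0.00222/0.0037)
f = exp(-0.6009) = 0.5483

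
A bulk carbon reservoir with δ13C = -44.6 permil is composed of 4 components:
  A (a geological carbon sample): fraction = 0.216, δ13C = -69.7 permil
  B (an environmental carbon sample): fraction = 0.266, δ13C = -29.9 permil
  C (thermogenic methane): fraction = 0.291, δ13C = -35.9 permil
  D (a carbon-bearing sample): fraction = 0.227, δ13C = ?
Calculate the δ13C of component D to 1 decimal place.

-49.1 permil

Isotope mass balance: δ_bulk = Σ fᵢ·δᵢ.
-44.6 = 0.216×(-69.7) + 0.266×(-29.9) + 0.291×(-35.9) + 0.227×δ_D
0.227·δ_D = -44.6 − (-33.456) = -11.145
δ_D = -11.145 / 0.227 = -49.09 permil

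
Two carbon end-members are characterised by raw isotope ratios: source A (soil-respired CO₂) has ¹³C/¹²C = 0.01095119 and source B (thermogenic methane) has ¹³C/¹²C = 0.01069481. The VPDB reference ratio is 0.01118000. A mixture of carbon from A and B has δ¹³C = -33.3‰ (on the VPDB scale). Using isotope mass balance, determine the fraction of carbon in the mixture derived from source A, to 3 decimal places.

0.440

δ_A = (0.01095119/0.01118000 − 1)×1000 = (0.979534 − 1)×1000 = -20.466‰
δ_B = (0.01069481/0.01118000 − 1)×1000 = (0.956602 − 1)×1000 = -43.398‰
f_A = (δ_mix − δ_B)/(δ_A − δ_B) = (-33.3 − (-43.398))/(-20.466 − (-43.398))
f_A = 10.098 / 22.932 = 0.4403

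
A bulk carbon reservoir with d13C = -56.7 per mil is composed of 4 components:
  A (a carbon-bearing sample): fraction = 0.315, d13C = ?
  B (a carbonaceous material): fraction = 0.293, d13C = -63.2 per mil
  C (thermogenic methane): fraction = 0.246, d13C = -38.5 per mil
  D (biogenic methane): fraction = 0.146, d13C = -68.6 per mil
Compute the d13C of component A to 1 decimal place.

Isotope mass balance: δ_bulk = Σ fᵢ·δᵢ.
-56.7 = 0.315×δ_A + 0.293×(-63.2) + 0.246×(-38.5) + 0.146×(-68.6)
0.315·δ_A = -56.7 − (-38.004) = -18.696
δ_A = -18.696 / 0.315 = -59.35 per mil

-59.4 per mil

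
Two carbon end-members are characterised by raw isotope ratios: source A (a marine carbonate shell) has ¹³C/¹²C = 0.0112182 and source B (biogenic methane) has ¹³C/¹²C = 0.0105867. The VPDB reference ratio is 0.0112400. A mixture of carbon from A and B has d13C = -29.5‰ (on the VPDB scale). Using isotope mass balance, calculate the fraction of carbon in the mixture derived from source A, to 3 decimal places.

0.509

δ_A = (0.0112182/0.0112400 − 1)×1000 = (0.998060 − 1)×1000 = -1.940‰
δ_B = (0.0105867/0.0112400 − 1)×1000 = (0.941877 − 1)×1000 = -58.123‰
f_A = (δ_mix − δ_B)/(δ_A − δ_B) = (-29.5 − (-58.123))/(-1.940 − (-58.123))
f_A = 28.623 / 56.183 = 0.5095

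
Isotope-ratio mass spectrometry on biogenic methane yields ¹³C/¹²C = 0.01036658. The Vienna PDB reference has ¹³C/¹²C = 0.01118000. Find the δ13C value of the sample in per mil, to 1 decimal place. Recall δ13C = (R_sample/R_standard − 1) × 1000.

-72.8 per mil

δ13C = (R_sample / R_standard − 1) × 1000
R_sample / R_standard = 0.01036658 / 0.01118000 = 0.927243
δ13C = (0.927243 − 1) × 1000 = -72.76 per mil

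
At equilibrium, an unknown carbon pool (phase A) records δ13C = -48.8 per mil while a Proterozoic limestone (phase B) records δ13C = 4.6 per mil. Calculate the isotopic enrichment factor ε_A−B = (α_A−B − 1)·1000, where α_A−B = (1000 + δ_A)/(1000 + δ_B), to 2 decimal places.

α_A−B = (1000 + -48.8) / (1000 + 4.6) = 951.2 / 1004.6 = 0.946845
ε_A−B = (0.946845 − 1) × 1000 = -53.155 per mil
(The approximation ε ≈ δ_A − δ_B would give -53.4 per mil.)

-53.16 per mil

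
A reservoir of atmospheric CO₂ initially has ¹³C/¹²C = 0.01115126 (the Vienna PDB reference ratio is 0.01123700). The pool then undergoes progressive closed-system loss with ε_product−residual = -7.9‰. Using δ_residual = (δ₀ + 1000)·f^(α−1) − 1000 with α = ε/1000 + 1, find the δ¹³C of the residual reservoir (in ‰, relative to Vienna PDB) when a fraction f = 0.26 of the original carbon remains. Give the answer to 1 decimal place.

δ₀ = (0.01115126/0.01123700 − 1)×1000 = (0.992370 − 1)×1000 = -7.630‰
α − 1 = ε/1000 = -0.0079
f^(α−1) = 0.26^(-0.0079) = 1.010699
δ_res = (-7.630 + 1000) × 1.010699 − 1000 = 1002.987 − 1000 = 2.99‰

3.0‰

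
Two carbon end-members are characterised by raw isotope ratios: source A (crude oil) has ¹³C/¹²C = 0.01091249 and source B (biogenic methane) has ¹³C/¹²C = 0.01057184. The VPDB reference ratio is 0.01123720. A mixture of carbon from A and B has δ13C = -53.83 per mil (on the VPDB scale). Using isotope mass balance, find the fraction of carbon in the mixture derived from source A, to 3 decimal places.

δ_A = (0.01091249/0.01123720 − 1)×1000 = (0.971104 − 1)×1000 = -28.896 per mil
δ_B = (0.01057184/0.01123720 − 1)×1000 = (0.940790 − 1)×1000 = -59.210 per mil
f_A = (δ_mix − δ_B)/(δ_A − δ_B) = (-53.83 − (-59.210))/(-28.896 − (-59.210))
f_A = 5.380 / 30.314 = 0.1775

0.177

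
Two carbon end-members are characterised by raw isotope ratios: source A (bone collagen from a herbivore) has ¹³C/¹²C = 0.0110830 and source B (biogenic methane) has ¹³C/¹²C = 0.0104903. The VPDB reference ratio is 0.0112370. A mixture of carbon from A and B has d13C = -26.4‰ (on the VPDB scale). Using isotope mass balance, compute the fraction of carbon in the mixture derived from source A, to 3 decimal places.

0.759

δ_A = (0.0110830/0.0112370 − 1)×1000 = (0.986295 − 1)×1000 = -13.705‰
δ_B = (0.0104903/0.0112370 − 1)×1000 = (0.933550 − 1)×1000 = -66.450‰
f_A = (δ_mix − δ_B)/(δ_A − δ_B) = (-26.4 − (-66.450))/(-13.705 − (-66.450))
f_A = 40.050 / 52.745 = 0.7593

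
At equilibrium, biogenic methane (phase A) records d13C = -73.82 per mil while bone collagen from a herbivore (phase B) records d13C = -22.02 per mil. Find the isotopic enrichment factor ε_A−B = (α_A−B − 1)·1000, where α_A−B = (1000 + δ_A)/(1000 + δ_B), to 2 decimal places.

α_A−B = (1000 + -73.82) / (1000 + -22.02) = 926.18 / 977.98 = 0.947034
ε_A−B = (0.947034 − 1) × 1000 = -52.966 per mil
(The approximation ε ≈ δ_A − δ_B would give -51.80 per mil.)

-52.97 per mil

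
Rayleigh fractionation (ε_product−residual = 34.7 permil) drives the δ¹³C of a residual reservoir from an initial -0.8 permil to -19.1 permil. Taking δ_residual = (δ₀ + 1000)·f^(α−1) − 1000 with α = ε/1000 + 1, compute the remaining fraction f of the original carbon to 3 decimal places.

α − 1 = ε/1000 = 0.0347
(δ_res + 1000)/(δ₀ + 1000) = (-19.1 + 1000)/(-0.8 + 1000) = 980.9/999.2 = 0.981685
f = 0.981685^(1/0.0347) = exp(ln(0.981685)/0.0347) = exp(-0.01848/0.0347)
f = exp(-0.5327) = 0.5870

0.587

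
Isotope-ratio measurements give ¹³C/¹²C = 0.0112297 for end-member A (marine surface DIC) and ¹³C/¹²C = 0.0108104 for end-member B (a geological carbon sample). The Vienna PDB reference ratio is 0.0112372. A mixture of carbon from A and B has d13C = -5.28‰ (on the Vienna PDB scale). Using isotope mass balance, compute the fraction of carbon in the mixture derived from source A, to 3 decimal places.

δ_A = (0.0112297/0.0112372 − 1)×1000 = (0.999333 − 1)×1000 = -0.667‰
δ_B = (0.0108104/0.0112372 − 1)×1000 = (0.962019 − 1)×1000 = -37.981‰
f_A = (δ_mix − δ_B)/(δ_A − δ_B) = (-5.28 − (-37.981))/(-0.667 − (-37.981))
f_A = 32.701 / 37.314 = 0.8764

0.876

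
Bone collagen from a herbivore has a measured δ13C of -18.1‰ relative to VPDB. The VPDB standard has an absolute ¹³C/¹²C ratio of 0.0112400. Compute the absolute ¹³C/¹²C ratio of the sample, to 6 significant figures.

R_sample = R_standard × (δ13C/1000 + 1)
R_sample = 0.0112400 × (-18.1/1000 + 1) = 0.0112400 × 0.981900
R_sample = 0.0110366

0.0110366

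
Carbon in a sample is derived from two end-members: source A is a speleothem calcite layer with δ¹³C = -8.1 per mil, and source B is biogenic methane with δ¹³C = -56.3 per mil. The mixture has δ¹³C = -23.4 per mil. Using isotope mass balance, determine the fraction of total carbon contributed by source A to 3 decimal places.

0.683

δ_mix = f_A·δ_A + (1 − f_A)·δ_B  ⇒  f_A = (δ_mix − δ_B)/(δ_A − δ_B)
f_A = (-23.4 − (-56.3)) / (-8.1 − (-56.3))
f_A = 32.9 / 48.2 = 0.6826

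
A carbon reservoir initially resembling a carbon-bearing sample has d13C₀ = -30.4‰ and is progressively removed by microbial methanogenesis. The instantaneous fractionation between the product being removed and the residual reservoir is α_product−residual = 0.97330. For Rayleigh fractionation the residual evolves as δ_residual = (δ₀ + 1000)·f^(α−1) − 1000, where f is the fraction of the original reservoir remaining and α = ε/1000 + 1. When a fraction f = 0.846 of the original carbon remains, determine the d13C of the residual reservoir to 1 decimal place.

Rayleigh residual: δ_res = (δ₀ + 1000)·f^(α−1) − 1000
α − 1 = -0.02670
f^(α−1) = 0.846^(-0.02670) = 1.004475
δ_res = (-30.4 + 1000) × 1.004475 − 1000 = 973.939 − 1000 = -26.06‰

-26.1‰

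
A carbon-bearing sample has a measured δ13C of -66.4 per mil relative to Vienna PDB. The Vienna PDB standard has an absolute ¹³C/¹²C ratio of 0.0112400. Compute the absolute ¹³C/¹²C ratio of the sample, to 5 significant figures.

R_sample = R_standard × (δ13C/1000 + 1)
R_sample = 0.0112400 × (-66.4/1000 + 1) = 0.0112400 × 0.933600
R_sample = 0.0104937

0.010494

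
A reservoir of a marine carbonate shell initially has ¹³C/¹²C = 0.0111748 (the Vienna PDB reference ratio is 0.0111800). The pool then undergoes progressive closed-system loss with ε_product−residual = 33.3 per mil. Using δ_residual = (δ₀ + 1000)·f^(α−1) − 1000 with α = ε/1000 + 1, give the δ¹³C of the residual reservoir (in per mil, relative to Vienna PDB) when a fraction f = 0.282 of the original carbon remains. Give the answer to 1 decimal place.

-41.7 per mil

δ₀ = (0.0111748/0.0111800 − 1)×1000 = (0.999535 − 1)×1000 = -0.465 per mil
α − 1 = ε/1000 = 0.0333
f^(α−1) = 0.282^(0.0333) = 0.958723
δ_res = (-0.465 + 1000) × 0.958723 − 1000 = 958.277 − 1000 = -41.72 per mil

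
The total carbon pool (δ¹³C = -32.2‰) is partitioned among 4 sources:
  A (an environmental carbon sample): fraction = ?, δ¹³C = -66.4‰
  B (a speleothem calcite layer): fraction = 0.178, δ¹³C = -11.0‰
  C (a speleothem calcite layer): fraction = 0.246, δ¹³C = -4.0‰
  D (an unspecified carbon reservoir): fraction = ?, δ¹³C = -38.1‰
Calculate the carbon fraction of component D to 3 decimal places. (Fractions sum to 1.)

Let f_D and f_A be the unknown fractions; fractions sum to 1 so f_D + f_A = 0.576.
Mass balance: Σ fᵢ·δᵢ = δ_bulk ⇒ f_D·(-38.1) + f_A·(-66.4) = -32.2 − (-2.942) = -29.258
Substitute f_A = 0.576 − f_D:
f_D·(-38.1 − -66.4) = -29.258 − 0.576×(-66.4) = 8.988
f_D = 8.988 / 28.3 = 0.3176

0.318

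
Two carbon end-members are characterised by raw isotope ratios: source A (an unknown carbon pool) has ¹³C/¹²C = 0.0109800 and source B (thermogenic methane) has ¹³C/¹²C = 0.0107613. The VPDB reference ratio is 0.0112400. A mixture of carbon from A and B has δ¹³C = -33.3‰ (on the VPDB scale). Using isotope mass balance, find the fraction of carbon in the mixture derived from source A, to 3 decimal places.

0.477

δ_A = (0.0109800/0.0112400 − 1)×1000 = (0.976868 − 1)×1000 = -23.132‰
δ_B = (0.0107613/0.0112400 − 1)×1000 = (0.957411 − 1)×1000 = -42.589‰
f_A = (δ_mix − δ_B)/(δ_A − δ_B) = (-33.3 − (-42.589))/(-23.132 − (-42.589))
f_A = 9.289 / 19.457 = 0.4774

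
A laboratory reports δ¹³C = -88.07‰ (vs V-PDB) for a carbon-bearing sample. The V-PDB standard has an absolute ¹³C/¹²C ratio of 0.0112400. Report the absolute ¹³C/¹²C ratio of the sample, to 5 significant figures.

0.010250

R_sample = R_standard × (δ¹³C/1000 + 1)
R_sample = 0.0112400 × (-88.07/1000 + 1) = 0.0112400 × 0.911930
R_sample = 0.0102501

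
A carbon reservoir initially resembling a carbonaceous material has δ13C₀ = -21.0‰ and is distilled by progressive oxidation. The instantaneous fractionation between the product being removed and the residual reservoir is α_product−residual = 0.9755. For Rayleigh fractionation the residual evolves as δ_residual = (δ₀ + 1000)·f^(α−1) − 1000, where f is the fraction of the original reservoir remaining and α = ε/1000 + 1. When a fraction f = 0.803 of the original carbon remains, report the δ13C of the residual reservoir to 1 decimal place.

-15.7‰

Rayleigh residual: δ_res = (δ₀ + 1000)·f^(α−1) − 1000
α − 1 = -0.02450
f^(α−1) = 0.803^(-0.02450) = 1.005390
δ_res = (-21.0 + 1000) × 1.005390 − 1000 = 984.277 − 1000 = -15.72‰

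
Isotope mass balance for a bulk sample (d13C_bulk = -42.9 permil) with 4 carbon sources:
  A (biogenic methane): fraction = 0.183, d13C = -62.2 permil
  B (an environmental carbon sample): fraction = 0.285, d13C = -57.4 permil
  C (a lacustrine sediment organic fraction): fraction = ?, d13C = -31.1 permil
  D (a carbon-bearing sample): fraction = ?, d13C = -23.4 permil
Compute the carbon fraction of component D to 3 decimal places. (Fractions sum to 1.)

0.180

Let f_D and f_C be the unknown fractions; fractions sum to 1 so f_D + f_C = 0.532.
Mass balance: Σ fᵢ·δᵢ = δ_bulk ⇒ f_D·(-23.4) + f_C·(-31.1) = -42.9 − (-27.742) = -15.158
Substitute f_C = 0.532 − f_D:
f_D·(-23.4 − -31.1) = -15.158 − 0.532×(-31.1) = 1.387
f_D = 1.387 / 7.7 = 0.1801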